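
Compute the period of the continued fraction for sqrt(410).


Run the CF algorithm for sqrt(410).
a_0 = floor(sqrt(410)) = 20; set m_0=0, q_0=1.
Recurrence: m' = q*a - m,  q' = (d - m'^2)/q,  a' = floor((a_0 + m')/q').
  step 1: m=20, q=10, a=4
  step 2: m=20, q=1, a=40
a_2 = 2*a_0 = 40, so the period closes here.
sqrt(410) = [20; 4, 40]
Period length = 2

2


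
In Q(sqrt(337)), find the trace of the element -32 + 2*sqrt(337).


Tr(a + b*sqrt(d)) = (a + b*sqrt(d)) + (a - b*sqrt(d)) = 2a
= 2 * (-32)
= -64

-64


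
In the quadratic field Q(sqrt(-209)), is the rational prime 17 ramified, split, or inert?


K = Q(sqrt(-209)). Since d mod 4 = 3, disc(K) = -836.
Check p | disc: -836 mod 17 = 14.
p does not divide disc. Compute Legendre symbol (d/p):
12^((17-1)/2) mod 17 = -1
(d/p) = -1, so p is inert: (p) stays prime with e=1, f=2, g=1.
Therefore p is inert.

inert


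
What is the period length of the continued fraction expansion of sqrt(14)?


Run the CF algorithm for sqrt(14).
a_0 = floor(sqrt(14)) = 3; set m_0=0, q_0=1.
Recurrence: m' = q*a - m,  q' = (d - m'^2)/q,  a' = floor((a_0 + m')/q').
  step 1: m=3, q=5, a=1
  step 2: m=2, q=2, a=2
  step 3: m=2, q=5, a=1
  step 4: m=3, q=1, a=6
a_4 = 2*a_0 = 6, so the period closes here.
sqrt(14) = [3; 1, 2, 1, 6]
Period length = 4

4


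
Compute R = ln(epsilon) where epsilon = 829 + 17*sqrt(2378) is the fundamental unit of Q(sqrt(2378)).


epsilon = 829 + 17*sqrt(2378)
= 1658.0006
R = ln(1658.0006)
= 7.4134

7.4134


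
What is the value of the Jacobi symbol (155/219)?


Compute (155/219) via quadratic reciprocity:
  reciprocity: (155/219) -> -(219/155)
  reduce: (64/155)
  pull out 2: (2/155) = -1  (since 155 mod 8 = 3)
  pull out 2: (2/155) = -1  (since 155 mod 8 = 3)
  pull out 2: (2/155) = -1  (since 155 mod 8 = 3)
  pull out 2: (2/155) = -1  (since 155 mod 8 = 3)
  pull out 2: (2/155) = -1  (since 155 mod 8 = 3)
  pull out 2: (2/155) = -1  (since 155 mod 8 = 3)
  (1/155) = 1
Product of signs = -1

-1


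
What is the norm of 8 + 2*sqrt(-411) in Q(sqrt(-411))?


N(a + b*sqrt(d)) = a^2 - d*b^2
= (8)^2 - (-411)*(2)^2
= 64 + 1644
= 1708

1708


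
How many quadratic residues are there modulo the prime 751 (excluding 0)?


For prime p, the number of non-zero quadratic residues is (p-1)/2.
= (751-1)/2
= 375

375


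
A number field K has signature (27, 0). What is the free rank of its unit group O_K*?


By Dirichlet's unit theorem:
rank = r1 + r2 - 1
= 27 + 0 - 1
= 26

26


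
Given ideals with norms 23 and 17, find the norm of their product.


N(IJ) = N(I) * N(J)
= 23 * 17
= 391

391


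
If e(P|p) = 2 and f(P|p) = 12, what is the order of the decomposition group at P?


|D_P| = e * f
= 2 * 12
= 24

24


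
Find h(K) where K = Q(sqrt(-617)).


K = Q(sqrt(-617)). d mod 4 = 3, so D = disc(K) = 4d = -2468
h(K) equals the number of primitive reduced positive-definite forms (a, b, c) = a*x^2 + b*x*y + c*y^2 with b^2 - 4ac = D,
where reduced means |b| <= a <= c, with b >= 0 whenever |b| = a or a = c, and primitive means gcd(a, b, c) = 1.
Reduced forces 3a^2 <= |D| = 2468, so 1 <= a <= 28; b must have the parity of D, and c = (b^2 - D)/(4a) must be an integer >= a.
Enumerate a = 1..28, b in [-a, a]:
  a=1: (1, 0, 617)  [1]
  a=2: (2, 2, 309)  [1]
  a=3: (3, -2, 206), (3, 2, 206)  [2]
  a=4..5: none
  a=6: (6, -2, 103), (6, 2, 103)  [2]
  a=7..8: none
  a=9: (9, -4, 69), (9, 4, 69)  [2]
  a=10..17: none
  a=18: (18, -14, 37), (18, 14, 37)  [2]
  a=19..22: none
  a=23: (23, -4, 27), (23, 4, 27)  [2]
  a=24..28: none
Total reduced forms: 1 + 1 + 2 + 2 + 2 + 2 + 2 = 12
h = 12

12


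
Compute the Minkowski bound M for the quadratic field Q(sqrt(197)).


d = 197, d mod 4 = 1, so disc(K) = d = 197; |disc(K)| = 197
Real quadratic field, so n = 2, s = r2 = 0, r1 = 2
M = (n!/n^n) * (4/pi)^s * sqrt(|disc(K)|) = (2!/2^2) * (4/pi)^0 * sqrt(197)
= 0.5 * 1.000000 * 14.035669
= 7.0178

7.0178


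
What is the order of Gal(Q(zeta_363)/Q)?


|Gal(Q(zeta_363)/Q)| = phi(363)
= 220

220


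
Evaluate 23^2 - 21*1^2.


x^2 - d*y^2
= 23^2 - 21*1^2
= 529 - 21
= 508

508


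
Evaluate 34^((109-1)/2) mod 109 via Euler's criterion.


p = 109 is prime and the exponent is (p-1)/2 = 54, so by Euler's criterion 34^54 = (34/109) = +1 or -1 mod 109.
Compute by square-and-multiply:
  54 = 32 + 16 + 4 + 2 (binary 110110)
  Repeated squaring mod 109: 34^1 = 34, 34^2 = 66, 34^4 = 105, 34^8 = 16, 34^16 = 38, 34^32 = 27
  34^54 = 34^32 * 34^16 * 34^4 * 34^2 = 27 * 38 * 105 * 66 mod 109
    27 * 38 = 1026 = 45 mod 109
    45 * 105 = 4725 = 38 mod 109
    38 * 66 = 2508 = 1 mod 109
  34^54 = 1 mod 109
Result 1: 34 is a quadratic residue mod 109.
34^54 mod 109 = 1

1


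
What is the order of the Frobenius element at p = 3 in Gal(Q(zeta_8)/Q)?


The Frobenius at p in Gal(Q(zeta_n)/Q) = (Z/nZ)* is the class of p, so its order is ord_8(3), the smallest k >= 1 with 3^k = 1 mod 8.
n = 8 = 2^3, phi(8) = 4; the order divides phi(n).
Divisors of 4: 1, 2, 4
Repeated squaring mod 8: 3^1 = 3, 3^2 = 1, 3^4 = 1
Test divisors in increasing order:
  k=1: 3^1 = 3 mod 8
  k=2: 3^2 = 1 mod 8  <- first divisor giving 1
Order = 2

2


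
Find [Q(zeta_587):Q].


The degree equals Euler's totient phi(587).
587 = 587
phi(587) = 586

586


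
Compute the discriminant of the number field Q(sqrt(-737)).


For K = Q(sqrt(d)) with d squarefree: disc(K) = d if d = 1 mod 4, and disc(K) = 4d if d = 2 or 3 mod 4.
Here d = -737, and d mod 4 = 3.
d = 3 mod 4, not 1 (O_K = Z[sqrt(d)]), so disc(K) = 4d = 4 * (-737) = -2948

-2948


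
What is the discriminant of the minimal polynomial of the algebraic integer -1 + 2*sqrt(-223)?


The element -1 + 2*sqrt(-223) has minimal polynomial:
x^2 + 2*x + 893
Discriminant = (2)^2 - 4*(893)
= 4 - 3572
= -3568

-3568


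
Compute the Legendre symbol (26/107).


p = 107 is prime, so compute (26/107) with the reciprocity algorithm (Jacobi-symbol steps: pull out 2s via (2/n), flip via reciprocity, reduce):
  pull out 2: (2/107) = -1  (since 107 mod 8 = 3)
  reciprocity: (13/107) -> +(107/13)
  reduce: (3/13)
  reciprocity: (3/13) -> +(13/3)
  reduce: (1/3)
  (1/3) = 1
Product of signs = -1
(26/107) = -1

-1


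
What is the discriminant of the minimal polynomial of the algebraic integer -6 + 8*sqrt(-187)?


The element -6 + 8*sqrt(-187) has minimal polynomial:
x^2 + 12*x + 12004
Discriminant = (12)^2 - 4*(12004)
= 144 - 48016
= -47872

-47872


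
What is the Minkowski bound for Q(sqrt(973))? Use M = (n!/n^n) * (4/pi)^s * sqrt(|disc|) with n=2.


d = 973, d mod 4 = 1, so disc(K) = d = 973; |disc(K)| = 973
Real quadratic field, so n = 2, s = r2 = 0, r1 = 2
M = (n!/n^n) * (4/pi)^s * sqrt(|disc(K)|) = (2!/2^2) * (4/pi)^0 * sqrt(973)
= 0.5 * 1.000000 * 31.192948
= 15.5965

15.5965


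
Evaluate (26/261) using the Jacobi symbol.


Compute (26/261) via quadratic reciprocity:
  pull out 2: (2/261) = -1  (since 261 mod 8 = 5)
  reciprocity: (13/261) -> +(261/13)
  reduce: (1/13)
  (1/13) = 1
Product of signs = -1

-1


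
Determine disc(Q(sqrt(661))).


For K = Q(sqrt(d)) with d squarefree: disc(K) = d if d = 1 mod 4, and disc(K) = 4d if d = 2 or 3 mod 4.
Here d = 661, and d mod 4 = 1.
d = 1 mod 4 (O_K = Z[(1+sqrt(d))/2]), so disc(K) = d = 661

661


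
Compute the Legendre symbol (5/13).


p = 13 is prime, so compute (5/13) with the reciprocity algorithm (Jacobi-symbol steps: pull out 2s via (2/n), flip via reciprocity, reduce):
  reciprocity: (5/13) -> +(13/5)
  reduce: (3/5)
  reciprocity: (3/5) -> +(5/3)
  reduce: (2/3)
  pull out 2: (2/3) = -1  (since 3 mod 8 = 3)
  (1/3) = 1
Product of signs = -1
(5/13) = -1

-1


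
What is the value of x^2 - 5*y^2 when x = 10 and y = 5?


x^2 - d*y^2
= 10^2 - 5*5^2
= 100 - 125
= -25

-25


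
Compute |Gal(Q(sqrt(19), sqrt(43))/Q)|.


The 2 square roots of distinct primes are multiplicatively independent over Q,
so [K:Q] = 2^2 and Gal(K/Q) is isomorphic to (Z/2Z)^2.
|Gal| = 2^2 = 4

4


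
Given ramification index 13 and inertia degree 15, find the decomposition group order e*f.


|D_P| = e * f
= 13 * 15
= 195

195


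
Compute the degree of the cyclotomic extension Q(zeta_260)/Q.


The degree equals Euler's totient phi(260).
260 = 2^2 * 5 * 13
phi(260) = 96

96


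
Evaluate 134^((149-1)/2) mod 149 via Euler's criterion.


p = 149 is prime and the exponent is (p-1)/2 = 74, so by Euler's criterion 134^74 = (134/149) = +1 or -1 mod 149.
Compute by square-and-multiply:
  74 = 64 + 8 + 2 (binary 1001010)
  Repeated squaring mod 149: 134^1 = 134, 134^2 = 76, 134^4 = 114, 134^8 = 33, 134^16 = 46, 134^32 = 30, 134^64 = 6
  134^74 = 134^64 * 134^8 * 134^2 = 6 * 33 * 76 mod 149
    6 * 33 = 198 = 49 mod 149
    49 * 76 = 3724 = 148 mod 149
  134^74 = 148 mod 149
Result 148 = p - 1 = -1 mod 149: 134 is a quadratic non-residue mod 149. As a residue in [0, p-1] the value is 148.
134^74 mod 149 = 148

148


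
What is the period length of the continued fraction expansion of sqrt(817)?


Run the CF algorithm for sqrt(817).
a_0 = floor(sqrt(817)) = 28; set m_0=0, q_0=1.
Recurrence: m' = q*a - m,  q' = (d - m'^2)/q,  a' = floor((a_0 + m')/q').
  step 1: m=28, q=33, a=1
  step 2: m=5, q=24, a=1
  step 3: m=19, q=19, a=2
  step 4: m=19, q=24, a=1
  step 5: m=5, q=33, a=1
  step 6: m=28, q=1, a=56
a_6 = 2*a_0 = 56, so the period closes here.
sqrt(817) = [28; 1, 1, 2, 1, 1, 56]
Period length = 6

6


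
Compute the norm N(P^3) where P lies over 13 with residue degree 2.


N(P^a) = p^(a*f)
= 13^(3*2)
= 13^6
= 4826809

4826809


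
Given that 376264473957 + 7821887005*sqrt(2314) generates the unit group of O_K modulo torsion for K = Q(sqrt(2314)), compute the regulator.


epsilon = 376264473957 + 7821887005*sqrt(2314)
= 7.5253e+11
R = ln(7.5253e+11)
= 27.3467

27.3467


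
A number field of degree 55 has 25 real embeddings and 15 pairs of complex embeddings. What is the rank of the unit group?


By Dirichlet's unit theorem:
rank = r1 + r2 - 1
= 25 + 15 - 1
= 39

39


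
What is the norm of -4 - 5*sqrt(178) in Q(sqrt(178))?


N(a + b*sqrt(d)) = a^2 - d*b^2
= (-4)^2 - (178)*(-5)^2
= 16 - 4450
= -4434

-4434


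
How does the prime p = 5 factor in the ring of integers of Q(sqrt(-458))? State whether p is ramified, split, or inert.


K = Q(sqrt(-458)). Since d mod 4 = 2, disc(K) = -1832.
Check p | disc: -1832 mod 5 = 3.
p does not divide disc. Compute Legendre symbol (d/p):
2^((5-1)/2) mod 5 = -1
(d/p) = -1, so p is inert: (p) stays prime with e=1, f=2, g=1.
Therefore p is inert.

inert


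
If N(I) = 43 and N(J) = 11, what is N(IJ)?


N(IJ) = N(I) * N(J)
= 43 * 11
= 473

473


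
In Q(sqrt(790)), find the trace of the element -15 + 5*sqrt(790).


Tr(a + b*sqrt(d)) = (a + b*sqrt(d)) + (a - b*sqrt(d)) = 2a
= 2 * (-15)
= -30

-30


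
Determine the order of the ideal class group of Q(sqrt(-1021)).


K = Q(sqrt(-1021)). d mod 4 = 3, so D = disc(K) = 4d = -4084
h(K) equals the number of primitive reduced positive-definite forms (a, b, c) = a*x^2 + b*x*y + c*y^2 with b^2 - 4ac = D,
where reduced means |b| <= a <= c, with b >= 0 whenever |b| = a or a = c, and primitive means gcd(a, b, c) = 1.
Reduced forces 3a^2 <= |D| = 4084, so 1 <= a <= 36; b must have the parity of D, and c = (b^2 - D)/(4a) must be an integer >= a.
Enumerate a = 1..36, b in [-a, a]:
  a=1: (1, 0, 1021)  [1]
  a=2: (2, 2, 511)  [1]
  a=3..4: none
  a=5: (5, -4, 205), (5, 4, 205)  [2]
  a=6: none
  a=7: (7, -2, 146), (7, 2, 146)  [2]
  a=8..9: none
  a=10: (10, -6, 103), (10, 6, 103)  [2]
  a=11..13: none
  a=14: (14, -2, 73), (14, 2, 73)  [2]
  a=15..16: none
  a=17: (17, -8, 61), (17, 8, 61)  [2]
  a=18: none
  a=19: (19, -18, 58), (19, 18, 58)  [2]
  a=20..24: none
  a=25: (25, -4, 41), (25, 4, 41)  [2]
  a=26..28: none
  a=29: (29, -18, 38), (29, 18, 38)  [2]
  a=30: none
  a=31: (31, -16, 35), (31, 16, 35)  [2]
  a=32..33: none
  a=34: (34, -26, 35), (34, 26, 35)  [2]
  a=35..36: none
Total reduced forms: 1 + 1 + 2 + 2 + 2 + 2 + 2 + 2 + 2 + 2 + 2 + 2 = 22
h = 22

22


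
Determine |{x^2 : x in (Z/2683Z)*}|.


For prime p, the number of non-zero quadratic residues is (p-1)/2.
= (2683-1)/2
= 1341

1341


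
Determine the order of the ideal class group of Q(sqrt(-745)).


K = Q(sqrt(-745)). d mod 4 = 3, so D = disc(K) = 4d = -2980
h(K) equals the number of primitive reduced positive-definite forms (a, b, c) = a*x^2 + b*x*y + c*y^2 with b^2 - 4ac = D,
where reduced means |b| <= a <= c, with b >= 0 whenever |b| = a or a = c, and primitive means gcd(a, b, c) = 1.
Reduced forces 3a^2 <= |D| = 2980, so 1 <= a <= 31; b must have the parity of D, and c = (b^2 - D)/(4a) must be an integer >= a.
Enumerate a = 1..31, b in [-a, a]:
  a=1: (1, 0, 745)  [1]
  a=2: (2, 2, 373)  [1]
  a=3..4: none
  a=5: (5, 0, 149)  [1]
  a=6: none
  a=7: (7, -4, 107), (7, 4, 107)  [2]
  a=8..9: none
  a=10: (10, 10, 77)  [1]
  a=11: (11, -10, 70), (11, 10, 70)  [2]
  a=12: none
  a=13: (13, -6, 58), (13, 6, 58)  [2]
  a=14: (14, -10, 55), (14, 10, 55)  [2]
  a=15..21: none
  a=22: (22, -10, 35), (22, 10, 35)  [2]
  a=23..25: none
  a=26: (26, -6, 29), (26, 6, 29)  [2]
  a=27..31: none
Total reduced forms: 1 + 1 + 1 + 2 + 1 + 2 + 2 + 2 + 2 + 2 = 16
h = 16

16


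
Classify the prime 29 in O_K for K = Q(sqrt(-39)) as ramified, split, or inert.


K = Q(sqrt(-39)). Since d mod 4 = 1, disc(K) = -39.
Check p | disc: -39 mod 29 = 19.
p does not divide disc. Compute Legendre symbol (d/p):
19^((29-1)/2) mod 29 = -1
(d/p) = -1, so p is inert: (p) stays prime with e=1, f=2, g=1.
Therefore p is inert.

inert


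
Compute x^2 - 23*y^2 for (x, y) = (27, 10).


x^2 - d*y^2
= 27^2 - 23*10^2
= 729 - 2300
= -1571

-1571


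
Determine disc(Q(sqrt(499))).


For K = Q(sqrt(d)) with d squarefree: disc(K) = d if d = 1 mod 4, and disc(K) = 4d if d = 2 or 3 mod 4.
Here d = 499, and d mod 4 = 3.
d = 3 mod 4, not 1 (O_K = Z[sqrt(d)]), so disc(K) = 4d = 4 * (499) = 1996

1996


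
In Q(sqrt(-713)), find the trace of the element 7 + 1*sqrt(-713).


Tr(a + b*sqrt(d)) = (a + b*sqrt(d)) + (a - b*sqrt(d)) = 2a
= 2 * (7)
= 14

14


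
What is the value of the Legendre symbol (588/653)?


p = 653 is prime, so compute (588/653) with the reciprocity algorithm (Jacobi-symbol steps: pull out 2s via (2/n), flip via reciprocity, reduce):
  pull out 2: (2/653) = -1  (since 653 mod 8 = 5)
  pull out 2: (2/653) = -1  (since 653 mod 8 = 5)
  reciprocity: (147/653) -> +(653/147)
  reduce: (65/147)
  reciprocity: (65/147) -> +(147/65)
  reduce: (17/65)
  reciprocity: (17/65) -> +(65/17)
  reduce: (14/17)
  pull out 2: (2/17) = +1  (since 17 mod 8 = 1)
  reciprocity: (7/17) -> +(17/7)
  reduce: (3/7)
  reciprocity: (3/7) -> -(7/3)
  reduce: (1/3)
  (1/3) = 1
Product of signs = -1
(588/653) = -1

-1


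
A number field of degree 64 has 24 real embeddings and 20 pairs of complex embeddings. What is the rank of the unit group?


By Dirichlet's unit theorem:
rank = r1 + r2 - 1
= 24 + 20 - 1
= 43

43


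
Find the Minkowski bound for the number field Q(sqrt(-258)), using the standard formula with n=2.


d = -258, d mod 4 = 2, so disc(K) = 4d = -1032; |disc(K)| = 1032
Imaginary quadratic field, so n = 2, s = r2 = 1, r1 = 0
M = (n!/n^n) * (4/pi)^s * sqrt(|disc(K)|) = (2!/2^2) * (4/pi)^1 * sqrt(1032)
= 0.5 * 1.273240 * 32.124757
= 20.4513

20.4513


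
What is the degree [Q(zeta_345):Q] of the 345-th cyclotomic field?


The degree equals Euler's totient phi(345).
345 = 3 * 5 * 23
phi(345) = 176

176


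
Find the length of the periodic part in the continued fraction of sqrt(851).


Run the CF algorithm for sqrt(851).
a_0 = floor(sqrt(851)) = 29; set m_0=0, q_0=1.
Recurrence: m' = q*a - m,  q' = (d - m'^2)/q,  a' = floor((a_0 + m')/q').
  step 1: m=29, q=10, a=5
  step 2: m=21, q=41, a=1
  step 3: m=20, q=11, a=4
  step 4: m=24, q=25, a=2
  step 5: m=26, q=7, a=7
  step 6: m=23, q=46, a=1
  step 7: m=23, q=7, a=7
  step 8: m=26, q=25, a=2
  step 9: m=24, q=11, a=4
  step 10: m=20, q=41, a=1
  step 11: m=21, q=10, a=5
  step 12: m=29, q=1, a=58
a_12 = 2*a_0 = 58, so the period closes here.
sqrt(851) = [29; 5, 1, 4, 2, 7, 1, 7, 2, 4, 1, 5, 58]
Period length = 12

12


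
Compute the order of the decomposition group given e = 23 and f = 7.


|D_P| = e * f
= 23 * 7
= 161

161


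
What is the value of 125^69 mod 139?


p = 139 is prime and the exponent is (p-1)/2 = 69, so by Euler's criterion 125^69 = (125/139) = +1 or -1 mod 139.
Compute by square-and-multiply:
  69 = 64 + 4 + 1 (binary 1000101)
  Repeated squaring mod 139: 125^1 = 125, 125^2 = 57, 125^4 = 52, 125^8 = 63, 125^16 = 77, 125^32 = 91, 125^64 = 80
  125^69 = 125^64 * 125^4 * 125^1 = 80 * 52 * 125 mod 139
    80 * 52 = 4160 = 129 mod 139
    129 * 125 = 16125 = 1 mod 139
  125^69 = 1 mod 139
Result 1: 125 is a quadratic residue mod 139.
125^69 mod 139 = 1

1


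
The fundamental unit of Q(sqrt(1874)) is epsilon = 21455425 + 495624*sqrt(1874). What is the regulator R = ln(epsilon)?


epsilon = 21455425 + 495624*sqrt(1874)
= 4.2911e+07
R = ln(4.2911e+07)
= 17.5746

17.5746


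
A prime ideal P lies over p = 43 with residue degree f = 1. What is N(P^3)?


N(P^a) = p^(a*f)
= 43^(3*1)
= 43^3
= 79507

79507


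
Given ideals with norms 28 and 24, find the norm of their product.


N(IJ) = N(I) * N(J)
= 28 * 24
= 672

672


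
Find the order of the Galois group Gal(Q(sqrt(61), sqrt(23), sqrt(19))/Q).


The 3 square roots of distinct primes are multiplicatively independent over Q,
so [K:Q] = 2^3 and Gal(K/Q) is isomorphic to (Z/2Z)^3.
|Gal| = 2^3 = 8

8


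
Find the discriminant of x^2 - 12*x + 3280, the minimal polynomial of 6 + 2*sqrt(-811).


The element 6 + 2*sqrt(-811) has minimal polynomial:
x^2 - 12*x + 3280
Discriminant = (-12)^2 - 4*(3280)
= 144 - 13120
= -12976

-12976


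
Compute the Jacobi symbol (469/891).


Compute (469/891) via quadratic reciprocity:
  reciprocity: (469/891) -> +(891/469)
  reduce: (422/469)
  pull out 2: (2/469) = -1  (since 469 mod 8 = 5)
  reciprocity: (211/469) -> +(469/211)
  reduce: (47/211)
  reciprocity: (47/211) -> -(211/47)
  reduce: (23/47)
  reciprocity: (23/47) -> -(47/23)
  reduce: (1/23)
  (1/23) = 1
Product of signs = -1

-1


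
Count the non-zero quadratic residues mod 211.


For prime p, the number of non-zero quadratic residues is (p-1)/2.
= (211-1)/2
= 105

105


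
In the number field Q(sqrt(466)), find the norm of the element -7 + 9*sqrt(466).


N(a + b*sqrt(d)) = a^2 - d*b^2
= (-7)^2 - (466)*(9)^2
= 49 - 37746
= -37697

-37697


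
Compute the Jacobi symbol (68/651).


Compute (68/651) via quadratic reciprocity:
  pull out 2: (2/651) = -1  (since 651 mod 8 = 3)
  pull out 2: (2/651) = -1  (since 651 mod 8 = 3)
  reciprocity: (17/651) -> +(651/17)
  reduce: (5/17)
  reciprocity: (5/17) -> +(17/5)
  reduce: (2/5)
  pull out 2: (2/5) = -1  (since 5 mod 8 = 5)
  (1/5) = 1
Product of signs = -1

-1


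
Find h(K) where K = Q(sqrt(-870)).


K = Q(sqrt(-870)). d mod 4 = 2, so D = disc(K) = 4d = -3480
h(K) equals the number of primitive reduced positive-definite forms (a, b, c) = a*x^2 + b*x*y + c*y^2 with b^2 - 4ac = D,
where reduced means |b| <= a <= c, with b >= 0 whenever |b| = a or a = c, and primitive means gcd(a, b, c) = 1.
Reduced forces 3a^2 <= |D| = 3480, so 1 <= a <= 34; b must have the parity of D, and c = (b^2 - D)/(4a) must be an integer >= a.
Enumerate a = 1..34, b in [-a, a]:
  a=1: (1, 0, 870)  [1]
  a=2: (2, 0, 435)  [1]
  a=3: (3, 0, 290)  [1]
  a=4: none
  a=5: (5, 0, 174)  [1]
  a=6: (6, 0, 145)  [1]
  a=7..9: none
  a=10: (10, 0, 87)  [1]
  a=11..12: none
  a=13: (13, -2, 67), (13, 2, 67)  [2]
  a=14: none
  a=15: (15, 0, 58)  [1]
  a=16..18: none
  a=19: (19, -4, 46), (19, 4, 46)  [2]
  a=20..22: none
  a=23: (23, -4, 38), (23, 4, 38)  [2]
  a=24..25: none
  a=26: (26, -24, 39), (26, 24, 39)  [2]
  a=27..28: none
  a=29: (29, 0, 30)  [1]
  a=30..34: none
Total reduced forms: 1 + 1 + 1 + 1 + 1 + 1 + 2 + 1 + 2 + 2 + 2 + 1 = 16
h = 16

16


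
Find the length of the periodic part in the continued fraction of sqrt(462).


Run the CF algorithm for sqrt(462).
a_0 = floor(sqrt(462)) = 21; set m_0=0, q_0=1.
Recurrence: m' = q*a - m,  q' = (d - m'^2)/q,  a' = floor((a_0 + m')/q').
  step 1: m=21, q=21, a=2
  step 2: m=21, q=1, a=42
a_2 = 2*a_0 = 42, so the period closes here.
sqrt(462) = [21; 2, 42]
Period length = 2

2


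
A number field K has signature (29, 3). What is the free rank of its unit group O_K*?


By Dirichlet's unit theorem:
rank = r1 + r2 - 1
= 29 + 3 - 1
= 31

31


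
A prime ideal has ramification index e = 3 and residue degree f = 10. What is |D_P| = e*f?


|D_P| = e * f
= 3 * 10
= 30

30


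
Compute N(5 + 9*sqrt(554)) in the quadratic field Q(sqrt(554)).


N(a + b*sqrt(d)) = a^2 - d*b^2
= (5)^2 - (554)*(9)^2
= 25 - 44874
= -44849

-44849


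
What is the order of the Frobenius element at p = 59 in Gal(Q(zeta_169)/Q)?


The Frobenius at p in Gal(Q(zeta_n)/Q) = (Z/nZ)* is the class of p, so its order is ord_169(59), the smallest k >= 1 with 59^k = 1 mod 169.
n = 169 = 13^2, phi(169) = 156; the order divides phi(n).
Divisors of 156: 1, 2, 3, 4, 6, 12, 13, 26, 39, 52, 78, 156
Repeated squaring mod 169: 59^1 = 59, 59^2 = 101, 59^4 = 61, 59^8 = 3, 59^16 = 9, 59^32 = 81, 59^64 = 139, 59^128 = 55
Test divisors in increasing order:
  k=1: 59^1 = 59 mod 169
  k=2: 59^2 = 101 mod 169
  k=3: 59^3 = 101 * 59 = 44 mod 169
  k=4: 59^4 = 61 mod 169
  k=6: 59^6 = 61 * 101 = 77 mod 169
  k=12: 59^12 = 3 * 61 = 14 mod 169
  k=13: 59^13 = 3 * 61 * 59 = 150 mod 169
  k=26: 59^26 = 9 * 3 * 101 = 23 mod 169
  k=39: 59^39 = 81 * 61 * 101 * 59 = 70 mod 169
  k=52: 59^52 = 81 * 9 * 61 = 22 mod 169
  k=78: 59^78 = 139 * 3 * 61 * 101 = 168 mod 169
  k=156: 59^156 = 55 * 9 * 3 * 61 = 1 mod 169  <- first divisor giving 1
Order = 156

156


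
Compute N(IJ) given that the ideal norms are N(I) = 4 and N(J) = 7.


N(IJ) = N(I) * N(J)
= 4 * 7
= 28

28


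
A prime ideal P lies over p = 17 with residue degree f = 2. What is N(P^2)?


N(P^a) = p^(a*f)
= 17^(2*2)
= 17^4
= 83521

83521


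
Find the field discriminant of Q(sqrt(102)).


For K = Q(sqrt(d)) with d squarefree: disc(K) = d if d = 1 mod 4, and disc(K) = 4d if d = 2 or 3 mod 4.
Here d = 102, and d mod 4 = 2.
d = 2 mod 4, not 1 (O_K = Z[sqrt(d)]), so disc(K) = 4d = 4 * (102) = 408

408


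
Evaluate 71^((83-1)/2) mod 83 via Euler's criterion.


p = 83 is prime and the exponent is (p-1)/2 = 41, so by Euler's criterion 71^41 = (71/83) = +1 or -1 mod 83.
Compute by square-and-multiply:
  41 = 32 + 8 + 1 (binary 101001)
  Repeated squaring mod 83: 71^1 = 71, 71^2 = 61, 71^4 = 69, 71^8 = 30, 71^16 = 70, 71^32 = 3
  71^41 = 71^32 * 71^8 * 71^1 = 3 * 30 * 71 mod 83
    3 * 30 = 90 = 7 mod 83
    7 * 71 = 497 = 82 mod 83
  71^41 = 82 mod 83
Result 82 = p - 1 = -1 mod 83: 71 is a quadratic non-residue mod 83. As a residue in [0, p-1] the value is 82.
71^41 mod 83 = 82

82


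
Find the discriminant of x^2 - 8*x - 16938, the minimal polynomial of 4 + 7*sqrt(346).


The element 4 + 7*sqrt(346) has minimal polynomial:
x^2 - 8*x - 16938
Discriminant = (-8)^2 - 4*(-16938)
= 64 + 67752
= 67816

67816


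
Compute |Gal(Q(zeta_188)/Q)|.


|Gal(Q(zeta_188)/Q)| = phi(188)
= 92

92


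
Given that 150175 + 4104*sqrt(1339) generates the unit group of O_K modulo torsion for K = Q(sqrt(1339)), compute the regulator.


epsilon = 150175 + 4104*sqrt(1339)
= 300350.0000
R = ln(300350.0000)
= 12.6127

12.6127


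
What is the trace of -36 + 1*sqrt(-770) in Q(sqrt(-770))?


Tr(a + b*sqrt(d)) = (a + b*sqrt(d)) + (a - b*sqrt(d)) = 2a
= 2 * (-36)
= -72

-72


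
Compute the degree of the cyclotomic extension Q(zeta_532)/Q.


The degree equals Euler's totient phi(532).
532 = 2^2 * 7 * 19
phi(532) = 216

216


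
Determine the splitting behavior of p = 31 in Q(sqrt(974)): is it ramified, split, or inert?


K = Q(sqrt(974)). Since d mod 4 = 2, disc(K) = 3896.
Check p | disc: 3896 mod 31 = 21.
p does not divide disc. Compute Legendre symbol (d/p):
13^((31-1)/2) mod 31 = -1
(d/p) = -1, so p is inert: (p) stays prime with e=1, f=2, g=1.
Therefore p is inert.

inert


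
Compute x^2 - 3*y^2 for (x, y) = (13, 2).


x^2 - d*y^2
= 13^2 - 3*2^2
= 169 - 12
= 157

157


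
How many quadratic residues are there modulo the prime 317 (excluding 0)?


For prime p, the number of non-zero quadratic residues is (p-1)/2.
= (317-1)/2
= 158

158


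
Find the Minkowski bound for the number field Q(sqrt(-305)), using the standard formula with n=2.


d = -305, d mod 4 = 3, so disc(K) = 4d = -1220; |disc(K)| = 1220
Imaginary quadratic field, so n = 2, s = r2 = 1, r1 = 0
M = (n!/n^n) * (4/pi)^s * sqrt(|disc(K)|) = (2!/2^2) * (4/pi)^1 * sqrt(1220)
= 0.5 * 1.273240 * 34.928498
= 22.2362

22.2362


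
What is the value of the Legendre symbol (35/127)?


p = 127 is prime, so compute (35/127) with the reciprocity algorithm (Jacobi-symbol steps: pull out 2s via (2/n), flip via reciprocity, reduce):
  reciprocity: (35/127) -> -(127/35)
  reduce: (22/35)
  pull out 2: (2/35) = -1  (since 35 mod 8 = 3)
  reciprocity: (11/35) -> -(35/11)
  reduce: (2/11)
  pull out 2: (2/11) = -1  (since 11 mod 8 = 3)
  (1/11) = 1
Product of signs = 1
(35/127) = 1

1


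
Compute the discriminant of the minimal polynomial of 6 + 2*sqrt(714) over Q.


The element 6 + 2*sqrt(714) has minimal polynomial:
x^2 - 12*x - 2820
Discriminant = (-12)^2 - 4*(-2820)
= 144 + 11280
= 11424

11424


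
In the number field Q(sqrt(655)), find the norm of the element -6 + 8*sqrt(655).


N(a + b*sqrt(d)) = a^2 - d*b^2
= (-6)^2 - (655)*(8)^2
= 36 - 41920
= -41884

-41884


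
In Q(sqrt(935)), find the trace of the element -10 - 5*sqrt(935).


Tr(a + b*sqrt(d)) = (a + b*sqrt(d)) + (a - b*sqrt(d)) = 2a
= 2 * (-10)
= -20

-20


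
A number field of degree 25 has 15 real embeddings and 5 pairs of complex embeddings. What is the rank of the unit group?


By Dirichlet's unit theorem:
rank = r1 + r2 - 1
= 15 + 5 - 1
= 19

19


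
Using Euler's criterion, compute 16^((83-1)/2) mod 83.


p = 83 is prime and the exponent is (p-1)/2 = 41, so by Euler's criterion 16^41 = (16/83) = +1 or -1 mod 83.
Compute by square-and-multiply:
  41 = 32 + 8 + 1 (binary 101001)
  Repeated squaring mod 83: 16^1 = 16, 16^2 = 7, 16^4 = 49, 16^8 = 77, 16^16 = 36, 16^32 = 51
  16^41 = 16^32 * 16^8 * 16^1 = 51 * 77 * 16 mod 83
    51 * 77 = 3927 = 26 mod 83
    26 * 16 = 416 = 1 mod 83
  16^41 = 1 mod 83
Result 1: 16 is a quadratic residue mod 83.
16^41 mod 83 = 1

1


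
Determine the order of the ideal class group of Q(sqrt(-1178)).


K = Q(sqrt(-1178)). d mod 4 = 2, so D = disc(K) = 4d = -4712
h(K) equals the number of primitive reduced positive-definite forms (a, b, c) = a*x^2 + b*x*y + c*y^2 with b^2 - 4ac = D,
where reduced means |b| <= a <= c, with b >= 0 whenever |b| = a or a = c, and primitive means gcd(a, b, c) = 1.
Reduced forces 3a^2 <= |D| = 4712, so 1 <= a <= 39; b must have the parity of D, and c = (b^2 - D)/(4a) must be an integer >= a.
Enumerate a = 1..39, b in [-a, a]:
  a=1: (1, 0, 1178)  [1]
  a=2: (2, 0, 589)  [1]
  a=3: (3, -2, 393), (3, 2, 393)  [2]
  a=4..5: none
  a=6: (6, -4, 197), (6, 4, 197)  [2]
  a=7..8: none
  a=9: (9, -2, 131), (9, 2, 131)  [2]
  a=10..17: none
  a=18: (18, -16, 69), (18, 16, 69)  [2]
  a=19: (19, 0, 62)  [1]
  a=20..22: none
  a=23: (23, -16, 54), (23, 16, 54)  [2]
  a=24..26: none
  a=27: (27, -16, 46), (27, 16, 46)  [2]
  a=28..30: none
  a=31: (31, 0, 38)  [1]
  a=32..39: none
Total reduced forms: 1 + 1 + 2 + 2 + 2 + 2 + 1 + 2 + 2 + 1 = 16
h = 16

16


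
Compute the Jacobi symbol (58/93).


Compute (58/93) via quadratic reciprocity:
  pull out 2: (2/93) = -1  (since 93 mod 8 = 5)
  reciprocity: (29/93) -> +(93/29)
  reduce: (6/29)
  pull out 2: (2/29) = -1  (since 29 mod 8 = 5)
  reciprocity: (3/29) -> +(29/3)
  reduce: (2/3)
  pull out 2: (2/3) = -1  (since 3 mod 8 = 3)
  (1/3) = 1
Product of signs = -1

-1


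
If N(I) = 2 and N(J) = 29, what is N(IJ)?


N(IJ) = N(I) * N(J)
= 2 * 29
= 58

58


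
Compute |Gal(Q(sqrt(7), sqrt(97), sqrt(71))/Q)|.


The 3 square roots of distinct primes are multiplicatively independent over Q,
so [K:Q] = 2^3 and Gal(K/Q) is isomorphic to (Z/2Z)^3.
|Gal| = 2^3 = 8

8


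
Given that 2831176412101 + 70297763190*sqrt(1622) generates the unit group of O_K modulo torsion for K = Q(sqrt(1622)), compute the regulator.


epsilon = 2831176412101 + 70297763190*sqrt(1622)
= 5.6624e+12
R = ln(5.6624e+12)
= 29.3649

29.3649


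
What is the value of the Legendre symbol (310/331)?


p = 331 is prime, so compute (310/331) with the reciprocity algorithm (Jacobi-symbol steps: pull out 2s via (2/n), flip via reciprocity, reduce):
  pull out 2: (2/331) = -1  (since 331 mod 8 = 3)
  reciprocity: (155/331) -> -(331/155)
  reduce: (21/155)
  reciprocity: (21/155) -> +(155/21)
  reduce: (8/21)
  pull out 2: (2/21) = -1  (since 21 mod 8 = 5)
  pull out 2: (2/21) = -1  (since 21 mod 8 = 5)
  pull out 2: (2/21) = -1  (since 21 mod 8 = 5)
  (1/21) = 1
Product of signs = -1
(310/331) = -1

-1


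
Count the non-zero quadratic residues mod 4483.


For prime p, the number of non-zero quadratic residues is (p-1)/2.
= (4483-1)/2
= 2241

2241


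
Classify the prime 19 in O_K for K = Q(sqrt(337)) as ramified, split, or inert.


K = Q(sqrt(337)). Since d mod 4 = 1, disc(K) = 337.
Check p | disc: 337 mod 19 = 14.
p does not divide disc. Compute Legendre symbol (d/p):
14^((19-1)/2) mod 19 = -1
(d/p) = -1, so p is inert: (p) stays prime with e=1, f=2, g=1.
Therefore p is inert.

inert


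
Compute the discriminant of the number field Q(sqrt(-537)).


For K = Q(sqrt(d)) with d squarefree: disc(K) = d if d = 1 mod 4, and disc(K) = 4d if d = 2 or 3 mod 4.
Here d = -537, and d mod 4 = 3.
d = 3 mod 4, not 1 (O_K = Z[sqrt(d)]), so disc(K) = 4d = 4 * (-537) = -2148

-2148


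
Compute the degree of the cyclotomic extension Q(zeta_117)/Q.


The degree equals Euler's totient phi(117).
117 = 3^2 * 13
phi(117) = 72

72


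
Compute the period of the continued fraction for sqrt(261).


Run the CF algorithm for sqrt(261).
a_0 = floor(sqrt(261)) = 16; set m_0=0, q_0=1.
Recurrence: m' = q*a - m,  q' = (d - m'^2)/q,  a' = floor((a_0 + m')/q').
  step 1: m=16, q=5, a=6
  step 2: m=14, q=13, a=2
  step 3: m=12, q=9, a=3
  step 4: m=15, q=4, a=7
  step 5: m=13, q=23, a=1
  step 6: m=10, q=7, a=3
  step 7: m=11, q=20, a=1
  step 8: m=9, q=9, a=2
  step 9: m=9, q=20, a=1
  step 10: m=11, q=7, a=3
  step 11: m=10, q=23, a=1
  step 12: m=13, q=4, a=7
  step 13: m=15, q=9, a=3
  step 14: m=12, q=13, a=2
  step 15: m=14, q=5, a=6
  step 16: m=16, q=1, a=32
a_16 = 2*a_0 = 32, so the period closes here.
sqrt(261) = [16; 6, 2, 3, 7, 1, 3, 1, 2, 1, 3, 1, 7, 3, 2, 6, 32]
Period length = 16

16


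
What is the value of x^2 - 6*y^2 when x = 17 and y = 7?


x^2 - d*y^2
= 17^2 - 6*7^2
= 289 - 294
= -5

-5


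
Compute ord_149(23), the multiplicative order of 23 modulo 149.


We want ord_149(23), the smallest k >= 1 with 23^k = 1 mod 149.
n = 149 = 149, phi(149) = 148; the order divides phi(n).
Divisors of 148: 1, 2, 4, 37, 74, 148
Repeated squaring mod 149: 23^1 = 23, 23^2 = 82, 23^4 = 19, 23^8 = 63, 23^16 = 95, 23^32 = 85, 23^64 = 73, 23^128 = 114
Test divisors in increasing order:
  k=1: 23^1 = 23 mod 149
  k=2: 23^2 = 82 mod 149
  k=4: 23^4 = 19 mod 149
  k=37: 23^37 = 85 * 19 * 23 = 44 mod 149
  k=74: 23^74 = 73 * 63 * 82 = 148 mod 149
  k=148: 23^148 = 114 * 95 * 19 = 1 mod 149  <- first divisor giving 1
Order = 148

148


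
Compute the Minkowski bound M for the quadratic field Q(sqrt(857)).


d = 857, d mod 4 = 1, so disc(K) = d = 857; |disc(K)| = 857
Real quadratic field, so n = 2, s = r2 = 0, r1 = 2
M = (n!/n^n) * (4/pi)^s * sqrt(|disc(K)|) = (2!/2^2) * (4/pi)^0 * sqrt(857)
= 0.5 * 1.000000 * 29.274562
= 14.6373

14.6373


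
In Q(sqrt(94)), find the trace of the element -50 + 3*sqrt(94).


Tr(a + b*sqrt(d)) = (a + b*sqrt(d)) + (a - b*sqrt(d)) = 2a
= 2 * (-50)
= -100

-100


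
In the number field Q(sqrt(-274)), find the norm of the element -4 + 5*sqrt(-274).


N(a + b*sqrt(d)) = a^2 - d*b^2
= (-4)^2 - (-274)*(5)^2
= 16 + 6850
= 6866

6866


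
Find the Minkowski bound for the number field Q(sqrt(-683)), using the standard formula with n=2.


d = -683, d mod 4 = 1, so disc(K) = d = -683; |disc(K)| = 683
Imaginary quadratic field, so n = 2, s = r2 = 1, r1 = 0
M = (n!/n^n) * (4/pi)^s * sqrt(|disc(K)|) = (2!/2^2) * (4/pi)^1 * sqrt(683)
= 0.5 * 1.273240 * 26.134269
= 16.6376

16.6376


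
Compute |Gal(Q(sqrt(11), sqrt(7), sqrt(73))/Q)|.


The 3 square roots of distinct primes are multiplicatively independent over Q,
so [K:Q] = 2^3 and Gal(K/Q) is isomorphic to (Z/2Z)^3.
|Gal| = 2^3 = 8

8


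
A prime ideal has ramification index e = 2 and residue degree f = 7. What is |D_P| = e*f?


|D_P| = e * f
= 2 * 7
= 14

14


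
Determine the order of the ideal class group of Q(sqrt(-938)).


K = Q(sqrt(-938)). d mod 4 = 2, so D = disc(K) = 4d = -3752
h(K) equals the number of primitive reduced positive-definite forms (a, b, c) = a*x^2 + b*x*y + c*y^2 with b^2 - 4ac = D,
where reduced means |b| <= a <= c, with b >= 0 whenever |b| = a or a = c, and primitive means gcd(a, b, c) = 1.
Reduced forces 3a^2 <= |D| = 3752, so 1 <= a <= 35; b must have the parity of D, and c = (b^2 - D)/(4a) must be an integer >= a.
Enumerate a = 1..35, b in [-a, a]:
  a=1: (1, 0, 938)  [1]
  a=2: (2, 0, 469)  [1]
  a=3: (3, -2, 313), (3, 2, 313)  [2]
  a=4..5: none
  a=6: (6, -4, 157), (6, 4, 157)  [2]
  a=7: (7, 0, 134)  [1]
  a=8: none
  a=9: (9, -8, 106), (9, 8, 106)  [2]
  a=10..13: none
  a=14: (14, 0, 67)  [1]
  a=15..17: none
  a=18: (18, -8, 53), (18, 8, 53)  [2]
  a=19..20: none
  a=21: (21, -14, 47), (21, 14, 47)  [2]
  a=22..26: none
  a=27: (27, -26, 41), (27, 26, 41)  [2]
  a=28..35: none
Total reduced forms: 1 + 1 + 2 + 2 + 1 + 2 + 1 + 2 + 2 + 2 = 16
h = 16

16


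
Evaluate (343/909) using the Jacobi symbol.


Compute (343/909) via quadratic reciprocity:
  reciprocity: (343/909) -> +(909/343)
  reduce: (223/343)
  reciprocity: (223/343) -> -(343/223)
  reduce: (120/223)
  pull out 2: (2/223) = +1  (since 223 mod 8 = 7)
  pull out 2: (2/223) = +1  (since 223 mod 8 = 7)
  pull out 2: (2/223) = +1  (since 223 mod 8 = 7)
  reciprocity: (15/223) -> -(223/15)
  reduce: (13/15)
  reciprocity: (13/15) -> +(15/13)
  reduce: (2/13)
  pull out 2: (2/13) = -1  (since 13 mod 8 = 5)
  (1/13) = 1
Product of signs = -1

-1


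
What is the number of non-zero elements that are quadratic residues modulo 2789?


For prime p, the number of non-zero quadratic residues is (p-1)/2.
= (2789-1)/2
= 1394

1394


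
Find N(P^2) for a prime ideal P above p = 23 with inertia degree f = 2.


N(P^a) = p^(a*f)
= 23^(2*2)
= 23^4
= 279841

279841


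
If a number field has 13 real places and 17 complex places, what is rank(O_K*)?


By Dirichlet's unit theorem:
rank = r1 + r2 - 1
= 13 + 17 - 1
= 29

29


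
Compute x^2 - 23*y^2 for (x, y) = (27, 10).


x^2 - d*y^2
= 27^2 - 23*10^2
= 729 - 2300
= -1571

-1571


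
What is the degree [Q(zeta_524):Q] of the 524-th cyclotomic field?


The degree equals Euler's totient phi(524).
524 = 2^2 * 131
phi(524) = 260

260


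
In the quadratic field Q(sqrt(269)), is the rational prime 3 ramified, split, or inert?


K = Q(sqrt(269)). Since d mod 4 = 1, disc(K) = 269.
Check p | disc: 269 mod 3 = 2.
p does not divide disc. Compute Legendre symbol (d/p):
2^((3-1)/2) mod 3 = -1
(d/p) = -1, so p is inert: (p) stays prime with e=1, f=2, g=1.
Therefore p is inert.

inert


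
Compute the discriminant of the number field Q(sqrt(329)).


For K = Q(sqrt(d)) with d squarefree: disc(K) = d if d = 1 mod 4, and disc(K) = 4d if d = 2 or 3 mod 4.
Here d = 329, and d mod 4 = 1.
d = 1 mod 4 (O_K = Z[(1+sqrt(d))/2]), so disc(K) = d = 329

329


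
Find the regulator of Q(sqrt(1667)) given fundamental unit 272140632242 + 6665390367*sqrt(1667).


epsilon = 272140632242 + 6665390367*sqrt(1667)
= 5.4428e+11
R = ln(5.4428e+11)
= 27.0227

27.0227


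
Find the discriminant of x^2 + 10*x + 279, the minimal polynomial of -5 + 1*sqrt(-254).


The element -5 + 1*sqrt(-254) has minimal polynomial:
x^2 + 10*x + 279
Discriminant = (10)^2 - 4*(279)
= 100 - 1116
= -1016

-1016


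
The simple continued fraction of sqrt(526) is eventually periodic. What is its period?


Run the CF algorithm for sqrt(526).
a_0 = floor(sqrt(526)) = 22; set m_0=0, q_0=1.
Recurrence: m' = q*a - m,  q' = (d - m'^2)/q,  a' = floor((a_0 + m')/q').
  step 1: m=22, q=42, a=1
  step 2: m=20, q=3, a=14
  step 3: m=22, q=14, a=3
  step 4: m=20, q=9, a=4
  step 5: m=16, q=30, a=1
  step 6: m=14, q=11, a=3
  step 7: m=19, q=15, a=2
  step 8: m=11, q=27, a=1
  step 9: m=16, q=10, a=3
  step 10: m=14, q=33, a=1
  step 11: m=19, q=5, a=8
  step 12: m=21, q=17, a=2
  step 13: m=13, q=21, a=1
  step 14: m=8, q=22, a=1
  step 15: m=14, q=15, a=2
  step 16: m=16, q=18, a=2
  step 17: m=20, q=7, a=6
  step 18: m=22, q=6, a=7
  step 19: m=20, q=21, a=2
  step 20: m=22, q=2, a=22
  step 21: m=22, q=21, a=2
  step 22: m=20, q=6, a=7
  step 23: m=22, q=7, a=6
  step 24: m=20, q=18, a=2
  step 25: m=16, q=15, a=2
  step 26: m=14, q=22, a=1
  step 27: m=8, q=21, a=1
  step 28: m=13, q=17, a=2
  step 29: m=21, q=5, a=8
  step 30: m=19, q=33, a=1
  step 31: m=14, q=10, a=3
  step 32: m=16, q=27, a=1
  step 33: m=11, q=15, a=2
  step 34: m=19, q=11, a=3
  step 35: m=14, q=30, a=1
  step 36: m=16, q=9, a=4
  step 37: m=20, q=14, a=3
  step 38: m=22, q=3, a=14
  step 39: m=20, q=42, a=1
  step 40: m=22, q=1, a=44
a_40 = 2*a_0 = 44, so the period closes here.
sqrt(526) = [22; 1, 14, 3, 4, 1, 3, 2, 1, 3, 1, 8, 2, 1, 1, 2, 2, 6, 7, 2, 22, 2, 7, 6, 2, 2, 1, 1, 2, 8, 1, 3, 1, 2, 3, 1, 4, 3, 14, 1, 44]
Period length = 40

40


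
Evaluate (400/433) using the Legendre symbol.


p = 433 is prime, so compute (400/433) with the reciprocity algorithm (Jacobi-symbol steps: pull out 2s via (2/n), flip via reciprocity, reduce):
  pull out 2: (2/433) = +1  (since 433 mod 8 = 1)
  pull out 2: (2/433) = +1  (since 433 mod 8 = 1)
  pull out 2: (2/433) = +1  (since 433 mod 8 = 1)
  pull out 2: (2/433) = +1  (since 433 mod 8 = 1)
  reciprocity: (25/433) -> +(433/25)
  reduce: (8/25)
  pull out 2: (2/25) = +1  (since 25 mod 8 = 1)
  pull out 2: (2/25) = +1  (since 25 mod 8 = 1)
  pull out 2: (2/25) = +1  (since 25 mod 8 = 1)
  (1/25) = 1
Product of signs = 1
(400/433) = 1

1


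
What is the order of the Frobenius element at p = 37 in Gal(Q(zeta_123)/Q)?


The Frobenius at p in Gal(Q(zeta_n)/Q) = (Z/nZ)* is the class of p, so its order is ord_123(37), the smallest k >= 1 with 37^k = 1 mod 123.
n = 123 = 3 * 41, phi(123) = 80; the order divides phi(n).
Divisors of 80: 1, 2, 4, 5, 8, 10, 16, 20, 40, 80
Repeated squaring mod 123: 37^1 = 37, 37^2 = 16, 37^4 = 10, 37^8 = 100, 37^16 = 37, 37^32 = 16, 37^64 = 10
Test divisors in increasing order:
  k=1: 37^1 = 37 mod 123
  k=2: 37^2 = 16 mod 123
  k=4: 37^4 = 10 mod 123
  k=5: 37^5 = 10 * 37 = 1 mod 123  <- first divisor giving 1
Order = 5

5


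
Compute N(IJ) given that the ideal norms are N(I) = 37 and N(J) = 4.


N(IJ) = N(I) * N(J)
= 37 * 4
= 148

148


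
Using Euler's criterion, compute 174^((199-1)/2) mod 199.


p = 199 is prime and the exponent is (p-1)/2 = 99, so by Euler's criterion 174^99 = (174/199) = +1 or -1 mod 199.
Compute by square-and-multiply:
  99 = 64 + 32 + 2 + 1 (binary 1100011)
  Repeated squaring mod 199: 174^1 = 174, 174^2 = 28, 174^4 = 187, 174^8 = 144, 174^16 = 40, 174^32 = 8, 174^64 = 64
  174^99 = 174^64 * 174^32 * 174^2 * 174^1 = 64 * 8 * 28 * 174 mod 199
    64 * 8 = 512 = 114 mod 199
    114 * 28 = 3192 = 8 mod 199
    8 * 174 = 1392 = 198 mod 199
  174^99 = 198 mod 199
Result 198 = p - 1 = -1 mod 199: 174 is a quadratic non-residue mod 199. As a residue in [0, p-1] the value is 198.
174^99 mod 199 = 198

198
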